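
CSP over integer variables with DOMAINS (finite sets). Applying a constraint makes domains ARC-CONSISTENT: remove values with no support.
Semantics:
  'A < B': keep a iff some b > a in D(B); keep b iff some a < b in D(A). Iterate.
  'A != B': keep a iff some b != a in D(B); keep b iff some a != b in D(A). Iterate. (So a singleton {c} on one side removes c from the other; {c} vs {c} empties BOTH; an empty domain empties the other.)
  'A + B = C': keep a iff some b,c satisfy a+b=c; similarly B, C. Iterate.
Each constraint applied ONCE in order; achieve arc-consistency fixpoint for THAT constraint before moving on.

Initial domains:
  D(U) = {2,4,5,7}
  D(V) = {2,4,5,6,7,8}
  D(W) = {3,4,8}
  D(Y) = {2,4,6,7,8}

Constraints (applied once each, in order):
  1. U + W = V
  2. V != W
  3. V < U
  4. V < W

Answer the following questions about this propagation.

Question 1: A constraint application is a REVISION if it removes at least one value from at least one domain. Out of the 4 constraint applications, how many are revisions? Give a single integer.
Constraint 1 (U + W = V) on D(U)={2,4,5,7} D(W)={3,4,8} D(V)={2,4,5,6,7,8}: U {2,4,5,7}->{2,4,5}; W {3,4,8}->{3,4}; V {2,4,5,6,7,8}->{5,6,7,8} => REVISION
Constraint 2 (V != W) on D(V)={5,6,7,8} D(W)={3,4}: no change => not a revision
Constraint 3 (V < U) on D(V)={5,6,7,8} D(U)={2,4,5}: V {5,6,7,8}->{}; U {2,4,5}->{} => REVISION
Constraint 4 (V < W) on D(V)={} D(W)={3,4}: W {3,4}->{} => REVISION
Total revisions = 3

Answer: 3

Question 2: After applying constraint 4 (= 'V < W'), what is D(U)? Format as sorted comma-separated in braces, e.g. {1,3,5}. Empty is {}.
Answer: {}

Derivation:
Constraint 1 (U + W = V) on D(U)={2,4,5,7} D(W)={3,4,8} D(V)={2,4,5,6,7,8}: U {2,4,5,7}->{2,4,5}; W {3,4,8}->{3,4}; V {2,4,5,6,7,8}->{5,6,7,8}
Constraint 2 (V != W) on D(V)={5,6,7,8} D(W)={3,4}: no change
Constraint 3 (V < U) on D(V)={5,6,7,8} D(U)={2,4,5}: V {5,6,7,8}->{}; U {2,4,5}->{}
Constraint 4 (V < W) on D(V)={} D(W)={3,4}: W {3,4}->{}
So after constraint 4: D(U) = {}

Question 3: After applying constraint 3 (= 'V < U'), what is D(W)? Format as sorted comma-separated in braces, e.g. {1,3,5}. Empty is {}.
Constraint 1 (U + W = V) on D(U)={2,4,5,7} D(W)={3,4,8} D(V)={2,4,5,6,7,8}: U {2,4,5,7}->{2,4,5}; W {3,4,8}->{3,4}; V {2,4,5,6,7,8}->{5,6,7,8}
Constraint 2 (V != W) on D(V)={5,6,7,8} D(W)={3,4}: no change
Constraint 3 (V < U) on D(V)={5,6,7,8} D(U)={2,4,5}: V {5,6,7,8}->{}; U {2,4,5}->{}
So after constraint 3: D(W) = {3,4}

Answer: {3,4}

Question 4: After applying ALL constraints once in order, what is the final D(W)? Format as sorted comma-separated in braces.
Constraint 1 (U + W = V) on D(U)={2,4,5,7} D(W)={3,4,8} D(V)={2,4,5,6,7,8}: U {2,4,5,7}->{2,4,5}; W {3,4,8}->{3,4}; V {2,4,5,6,7,8}->{5,6,7,8}
Constraint 2 (V != W) on D(V)={5,6,7,8} D(W)={3,4}: no change
Constraint 3 (V < U) on D(V)={5,6,7,8} D(U)={2,4,5}: V {5,6,7,8}->{}; U {2,4,5}->{}
Constraint 4 (V < W) on D(V)={} D(W)={3,4}: W {3,4}->{}
So after all 4 constraints: D(W) = {}

Answer: {}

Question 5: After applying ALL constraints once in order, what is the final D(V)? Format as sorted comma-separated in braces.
Answer: {}

Derivation:
Constraint 1 (U + W = V) on D(U)={2,4,5,7} D(W)={3,4,8} D(V)={2,4,5,6,7,8}: U {2,4,5,7}->{2,4,5}; W {3,4,8}->{3,4}; V {2,4,5,6,7,8}->{5,6,7,8}
Constraint 2 (V != W) on D(V)={5,6,7,8} D(W)={3,4}: no change
Constraint 3 (V < U) on D(V)={5,6,7,8} D(U)={2,4,5}: V {5,6,7,8}->{}; U {2,4,5}->{}
Constraint 4 (V < W) on D(V)={} D(W)={3,4}: W {3,4}->{}
So after all 4 constraints: D(V) = {}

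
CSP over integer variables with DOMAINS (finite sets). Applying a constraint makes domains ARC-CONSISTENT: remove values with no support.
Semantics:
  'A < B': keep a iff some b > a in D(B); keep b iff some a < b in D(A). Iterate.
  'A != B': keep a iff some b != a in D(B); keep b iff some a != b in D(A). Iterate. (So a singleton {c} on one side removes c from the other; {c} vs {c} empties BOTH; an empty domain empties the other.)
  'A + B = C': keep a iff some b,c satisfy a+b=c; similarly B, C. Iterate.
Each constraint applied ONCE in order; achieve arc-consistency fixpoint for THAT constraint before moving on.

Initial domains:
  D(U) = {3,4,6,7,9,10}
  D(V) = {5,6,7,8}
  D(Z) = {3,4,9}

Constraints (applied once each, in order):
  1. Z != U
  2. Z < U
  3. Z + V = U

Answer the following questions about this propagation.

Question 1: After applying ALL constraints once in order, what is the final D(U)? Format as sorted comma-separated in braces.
Answer: {9,10}

Derivation:
Constraint 1 (Z != U) on D(Z)={3,4,9} D(U)={3,4,6,7,9,10}: no change
Constraint 2 (Z < U) on D(Z)={3,4,9} D(U)={3,4,6,7,9,10}: U {3,4,6,7,9,10}->{4,6,7,9,10}
Constraint 3 (Z + V = U) on D(Z)={3,4,9} D(V)={5,6,7,8} D(U)={4,6,7,9,10}: Z {3,4,9}->{3,4}; V {5,6,7,8}->{5,6,7}; U {4,6,7,9,10}->{9,10}
So after all 3 constraints: D(U) = {9,10}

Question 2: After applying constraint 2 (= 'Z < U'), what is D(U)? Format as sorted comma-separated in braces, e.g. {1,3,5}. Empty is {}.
Answer: {4,6,7,9,10}

Derivation:
Constraint 1 (Z != U) on D(Z)={3,4,9} D(U)={3,4,6,7,9,10}: no change
Constraint 2 (Z < U) on D(Z)={3,4,9} D(U)={3,4,6,7,9,10}: U {3,4,6,7,9,10}->{4,6,7,9,10}
So after constraint 2: D(U) = {4,6,7,9,10}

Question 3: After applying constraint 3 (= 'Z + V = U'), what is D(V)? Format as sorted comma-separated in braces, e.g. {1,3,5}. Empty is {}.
Constraint 1 (Z != U) on D(Z)={3,4,9} D(U)={3,4,6,7,9,10}: no change
Constraint 2 (Z < U) on D(Z)={3,4,9} D(U)={3,4,6,7,9,10}: U {3,4,6,7,9,10}->{4,6,7,9,10}
Constraint 3 (Z + V = U) on D(Z)={3,4,9} D(V)={5,6,7,8} D(U)={4,6,7,9,10}: Z {3,4,9}->{3,4}; V {5,6,7,8}->{5,6,7}; U {4,6,7,9,10}->{9,10}
So after constraint 3: D(V) = {5,6,7}

Answer: {5,6,7}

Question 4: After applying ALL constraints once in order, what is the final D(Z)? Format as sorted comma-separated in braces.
Constraint 1 (Z != U) on D(Z)={3,4,9} D(U)={3,4,6,7,9,10}: no change
Constraint 2 (Z < U) on D(Z)={3,4,9} D(U)={3,4,6,7,9,10}: U {3,4,6,7,9,10}->{4,6,7,9,10}
Constraint 3 (Z + V = U) on D(Z)={3,4,9} D(V)={5,6,7,8} D(U)={4,6,7,9,10}: Z {3,4,9}->{3,4}; V {5,6,7,8}->{5,6,7}; U {4,6,7,9,10}->{9,10}
So after all 3 constraints: D(Z) = {3,4}

Answer: {3,4}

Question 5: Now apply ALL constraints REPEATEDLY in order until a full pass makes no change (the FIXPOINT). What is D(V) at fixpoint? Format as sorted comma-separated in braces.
pass 0 (initial): D(V)={5,6,7,8}
pass 1: U {3,4,6,7,9,10}->{9,10}; V {5,6,7,8}->{5,6,7}; Z {3,4,9}->{3,4}
pass 2: no change
Fixpoint after 2 passes: D(V) = {5,6,7}

Answer: {5,6,7}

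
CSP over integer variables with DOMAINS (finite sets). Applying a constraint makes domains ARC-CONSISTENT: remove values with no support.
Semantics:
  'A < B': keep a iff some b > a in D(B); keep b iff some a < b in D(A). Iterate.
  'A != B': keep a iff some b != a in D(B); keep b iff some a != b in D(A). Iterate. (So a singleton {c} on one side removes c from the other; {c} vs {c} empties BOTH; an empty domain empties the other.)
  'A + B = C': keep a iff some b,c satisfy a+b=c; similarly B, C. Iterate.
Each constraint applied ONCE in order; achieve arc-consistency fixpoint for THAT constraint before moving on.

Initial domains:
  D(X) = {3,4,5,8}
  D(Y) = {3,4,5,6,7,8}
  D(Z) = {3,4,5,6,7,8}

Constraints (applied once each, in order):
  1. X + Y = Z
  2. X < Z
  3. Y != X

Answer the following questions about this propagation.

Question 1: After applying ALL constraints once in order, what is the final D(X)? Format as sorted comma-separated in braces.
Answer: {3,4,5}

Derivation:
Constraint 1 (X + Y = Z) on D(X)={3,4,5,8} D(Y)={3,4,5,6,7,8} D(Z)={3,4,5,6,7,8}: X {3,4,5,8}->{3,4,5}; Y {3,4,5,6,7,8}->{3,4,5}; Z {3,4,5,6,7,8}->{6,7,8}
Constraint 2 (X < Z) on D(X)={3,4,5} D(Z)={6,7,8}: no change
Constraint 3 (Y != X) on D(Y)={3,4,5} D(X)={3,4,5}: no change
So after all 3 constraints: D(X) = {3,4,5}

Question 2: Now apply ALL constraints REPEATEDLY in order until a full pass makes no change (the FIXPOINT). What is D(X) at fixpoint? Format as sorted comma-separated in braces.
Answer: {3,4,5}

Derivation:
pass 0 (initial): D(X)={3,4,5,8}
pass 1: X {3,4,5,8}->{3,4,5}; Y {3,4,5,6,7,8}->{3,4,5}; Z {3,4,5,6,7,8}->{6,7,8}
pass 2: no change
Fixpoint after 2 passes: D(X) = {3,4,5}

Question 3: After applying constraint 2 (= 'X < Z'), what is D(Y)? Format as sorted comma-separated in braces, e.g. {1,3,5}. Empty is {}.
Constraint 1 (X + Y = Z) on D(X)={3,4,5,8} D(Y)={3,4,5,6,7,8} D(Z)={3,4,5,6,7,8}: X {3,4,5,8}->{3,4,5}; Y {3,4,5,6,7,8}->{3,4,5}; Z {3,4,5,6,7,8}->{6,7,8}
Constraint 2 (X < Z) on D(X)={3,4,5} D(Z)={6,7,8}: no change
So after constraint 2: D(Y) = {3,4,5}

Answer: {3,4,5}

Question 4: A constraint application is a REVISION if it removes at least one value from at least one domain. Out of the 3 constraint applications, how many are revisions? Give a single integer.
Constraint 1 (X + Y = Z) on D(X)={3,4,5,8} D(Y)={3,4,5,6,7,8} D(Z)={3,4,5,6,7,8}: X {3,4,5,8}->{3,4,5}; Y {3,4,5,6,7,8}->{3,4,5}; Z {3,4,5,6,7,8}->{6,7,8} => REVISION
Constraint 2 (X < Z) on D(X)={3,4,5} D(Z)={6,7,8}: no change => not a revision
Constraint 3 (Y != X) on D(Y)={3,4,5} D(X)={3,4,5}: no change => not a revision
Total revisions = 1

Answer: 1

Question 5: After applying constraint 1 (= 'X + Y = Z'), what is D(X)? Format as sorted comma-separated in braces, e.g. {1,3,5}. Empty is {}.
Answer: {3,4,5}

Derivation:
Constraint 1 (X + Y = Z) on D(X)={3,4,5,8} D(Y)={3,4,5,6,7,8} D(Z)={3,4,5,6,7,8}: X {3,4,5,8}->{3,4,5}; Y {3,4,5,6,7,8}->{3,4,5}; Z {3,4,5,6,7,8}->{6,7,8}
So after constraint 1: D(X) = {3,4,5}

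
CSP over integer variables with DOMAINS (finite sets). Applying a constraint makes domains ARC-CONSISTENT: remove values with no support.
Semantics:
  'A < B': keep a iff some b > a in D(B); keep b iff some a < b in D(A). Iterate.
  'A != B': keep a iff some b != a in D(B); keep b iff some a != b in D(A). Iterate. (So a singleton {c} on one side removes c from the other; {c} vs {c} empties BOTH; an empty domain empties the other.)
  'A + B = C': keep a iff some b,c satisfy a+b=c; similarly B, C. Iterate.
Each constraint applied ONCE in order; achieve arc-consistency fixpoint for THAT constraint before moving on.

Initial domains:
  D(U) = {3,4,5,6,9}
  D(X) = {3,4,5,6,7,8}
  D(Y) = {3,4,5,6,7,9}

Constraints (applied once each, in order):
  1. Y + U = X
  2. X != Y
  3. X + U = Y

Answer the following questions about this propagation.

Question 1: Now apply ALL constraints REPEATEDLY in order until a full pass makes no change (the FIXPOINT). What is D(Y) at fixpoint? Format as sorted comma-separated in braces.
pass 0 (initial): D(Y)={3,4,5,6,7,9}
pass 1: U {3,4,5,6,9}->{}; X {3,4,5,6,7,8}->{}; Y {3,4,5,6,7,9}->{}
pass 2: no change
Fixpoint after 2 passes: D(Y) = {}

Answer: {}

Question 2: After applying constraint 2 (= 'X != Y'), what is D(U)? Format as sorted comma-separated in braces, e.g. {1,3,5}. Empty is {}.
Answer: {3,4,5}

Derivation:
Constraint 1 (Y + U = X) on D(Y)={3,4,5,6,7,9} D(U)={3,4,5,6,9} D(X)={3,4,5,6,7,8}: Y {3,4,5,6,7,9}->{3,4,5}; U {3,4,5,6,9}->{3,4,5}; X {3,4,5,6,7,8}->{6,7,8}
Constraint 2 (X != Y) on D(X)={6,7,8} D(Y)={3,4,5}: no change
So after constraint 2: D(U) = {3,4,5}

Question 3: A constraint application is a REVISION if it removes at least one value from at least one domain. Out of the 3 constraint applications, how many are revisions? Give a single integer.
Constraint 1 (Y + U = X) on D(Y)={3,4,5,6,7,9} D(U)={3,4,5,6,9} D(X)={3,4,5,6,7,8}: Y {3,4,5,6,7,9}->{3,4,5}; U {3,4,5,6,9}->{3,4,5}; X {3,4,5,6,7,8}->{6,7,8} => REVISION
Constraint 2 (X != Y) on D(X)={6,7,8} D(Y)={3,4,5}: no change => not a revision
Constraint 3 (X + U = Y) on D(X)={6,7,8} D(U)={3,4,5} D(Y)={3,4,5}: X {6,7,8}->{}; U {3,4,5}->{}; Y {3,4,5}->{} => REVISION
Total revisions = 2

Answer: 2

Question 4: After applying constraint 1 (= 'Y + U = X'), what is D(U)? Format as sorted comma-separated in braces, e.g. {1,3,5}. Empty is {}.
Answer: {3,4,5}

Derivation:
Constraint 1 (Y + U = X) on D(Y)={3,4,5,6,7,9} D(U)={3,4,5,6,9} D(X)={3,4,5,6,7,8}: Y {3,4,5,6,7,9}->{3,4,5}; U {3,4,5,6,9}->{3,4,5}; X {3,4,5,6,7,8}->{6,7,8}
So after constraint 1: D(U) = {3,4,5}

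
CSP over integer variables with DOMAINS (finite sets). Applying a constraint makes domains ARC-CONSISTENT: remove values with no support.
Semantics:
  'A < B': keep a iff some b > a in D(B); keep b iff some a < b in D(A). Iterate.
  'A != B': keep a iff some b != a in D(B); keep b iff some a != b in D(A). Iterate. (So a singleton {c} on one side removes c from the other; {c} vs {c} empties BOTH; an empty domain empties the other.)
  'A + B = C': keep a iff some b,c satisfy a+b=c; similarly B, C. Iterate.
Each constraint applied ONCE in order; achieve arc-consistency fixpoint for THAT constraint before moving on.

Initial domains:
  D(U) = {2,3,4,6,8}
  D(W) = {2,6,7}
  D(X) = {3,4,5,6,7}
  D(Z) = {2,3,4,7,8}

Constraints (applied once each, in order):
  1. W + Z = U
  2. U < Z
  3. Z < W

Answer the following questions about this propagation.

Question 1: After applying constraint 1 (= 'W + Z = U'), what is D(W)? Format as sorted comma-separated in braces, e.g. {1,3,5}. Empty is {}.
Constraint 1 (W + Z = U) on D(W)={2,6,7} D(Z)={2,3,4,7,8} D(U)={2,3,4,6,8}: W {2,6,7}->{2,6}; Z {2,3,4,7,8}->{2,4}; U {2,3,4,6,8}->{4,6,8}
So after constraint 1: D(W) = {2,6}

Answer: {2,6}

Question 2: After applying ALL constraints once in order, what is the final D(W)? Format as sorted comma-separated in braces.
Constraint 1 (W + Z = U) on D(W)={2,6,7} D(Z)={2,3,4,7,8} D(U)={2,3,4,6,8}: W {2,6,7}->{2,6}; Z {2,3,4,7,8}->{2,4}; U {2,3,4,6,8}->{4,6,8}
Constraint 2 (U < Z) on D(U)={4,6,8} D(Z)={2,4}: U {4,6,8}->{}; Z {2,4}->{}
Constraint 3 (Z < W) on D(Z)={} D(W)={2,6}: W {2,6}->{}
So after all 3 constraints: D(W) = {}

Answer: {}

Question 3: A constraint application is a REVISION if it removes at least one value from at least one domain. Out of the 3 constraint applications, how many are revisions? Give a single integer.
Answer: 3

Derivation:
Constraint 1 (W + Z = U) on D(W)={2,6,7} D(Z)={2,3,4,7,8} D(U)={2,3,4,6,8}: W {2,6,7}->{2,6}; Z {2,3,4,7,8}->{2,4}; U {2,3,4,6,8}->{4,6,8} => REVISION
Constraint 2 (U < Z) on D(U)={4,6,8} D(Z)={2,4}: U {4,6,8}->{}; Z {2,4}->{} => REVISION
Constraint 3 (Z < W) on D(Z)={} D(W)={2,6}: W {2,6}->{} => REVISION
Total revisions = 3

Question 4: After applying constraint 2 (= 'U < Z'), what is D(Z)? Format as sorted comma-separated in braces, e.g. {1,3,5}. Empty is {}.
Constraint 1 (W + Z = U) on D(W)={2,6,7} D(Z)={2,3,4,7,8} D(U)={2,3,4,6,8}: W {2,6,7}->{2,6}; Z {2,3,4,7,8}->{2,4}; U {2,3,4,6,8}->{4,6,8}
Constraint 2 (U < Z) on D(U)={4,6,8} D(Z)={2,4}: U {4,6,8}->{}; Z {2,4}->{}
So after constraint 2: D(Z) = {}

Answer: {}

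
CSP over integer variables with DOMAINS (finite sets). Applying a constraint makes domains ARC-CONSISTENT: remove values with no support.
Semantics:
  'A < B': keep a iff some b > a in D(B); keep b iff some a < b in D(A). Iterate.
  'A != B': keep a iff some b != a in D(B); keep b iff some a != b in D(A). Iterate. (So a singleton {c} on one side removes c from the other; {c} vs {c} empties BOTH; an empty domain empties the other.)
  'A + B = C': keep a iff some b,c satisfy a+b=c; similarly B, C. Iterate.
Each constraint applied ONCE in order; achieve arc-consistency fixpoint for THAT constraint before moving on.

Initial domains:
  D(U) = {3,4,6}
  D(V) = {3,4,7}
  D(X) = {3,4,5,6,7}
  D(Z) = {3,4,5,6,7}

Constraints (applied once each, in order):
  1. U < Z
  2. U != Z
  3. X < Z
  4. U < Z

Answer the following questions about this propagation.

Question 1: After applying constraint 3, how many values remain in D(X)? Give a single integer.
Answer: 4

Derivation:
Constraint 1 (U < Z) on D(U)={3,4,6} D(Z)={3,4,5,6,7}: Z {3,4,5,6,7}->{4,5,6,7}
Constraint 2 (U != Z) on D(U)={3,4,6} D(Z)={4,5,6,7}: no change
Constraint 3 (X < Z) on D(X)={3,4,5,6,7} D(Z)={4,5,6,7}: X {3,4,5,6,7}->{3,4,5,6}
So after constraint 3: D(X)={3,4,5,6}, size = 4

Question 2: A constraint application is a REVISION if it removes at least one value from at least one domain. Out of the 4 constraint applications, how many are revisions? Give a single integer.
Answer: 2

Derivation:
Constraint 1 (U < Z) on D(U)={3,4,6} D(Z)={3,4,5,6,7}: Z {3,4,5,6,7}->{4,5,6,7} => REVISION
Constraint 2 (U != Z) on D(U)={3,4,6} D(Z)={4,5,6,7}: no change => not a revision
Constraint 3 (X < Z) on D(X)={3,4,5,6,7} D(Z)={4,5,6,7}: X {3,4,5,6,7}->{3,4,5,6} => REVISION
Constraint 4 (U < Z) on D(U)={3,4,6} D(Z)={4,5,6,7}: no change => not a revision
Total revisions = 2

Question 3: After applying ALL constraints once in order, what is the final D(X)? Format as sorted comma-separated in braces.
Answer: {3,4,5,6}

Derivation:
Constraint 1 (U < Z) on D(U)={3,4,6} D(Z)={3,4,5,6,7}: Z {3,4,5,6,7}->{4,5,6,7}
Constraint 2 (U != Z) on D(U)={3,4,6} D(Z)={4,5,6,7}: no change
Constraint 3 (X < Z) on D(X)={3,4,5,6,7} D(Z)={4,5,6,7}: X {3,4,5,6,7}->{3,4,5,6}
Constraint 4 (U < Z) on D(U)={3,4,6} D(Z)={4,5,6,7}: no change
So after all 4 constraints: D(X) = {3,4,5,6}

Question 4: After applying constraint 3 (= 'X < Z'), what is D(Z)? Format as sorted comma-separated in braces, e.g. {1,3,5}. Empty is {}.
Constraint 1 (U < Z) on D(U)={3,4,6} D(Z)={3,4,5,6,7}: Z {3,4,5,6,7}->{4,5,6,7}
Constraint 2 (U != Z) on D(U)={3,4,6} D(Z)={4,5,6,7}: no change
Constraint 3 (X < Z) on D(X)={3,4,5,6,7} D(Z)={4,5,6,7}: X {3,4,5,6,7}->{3,4,5,6}
So after constraint 3: D(Z) = {4,5,6,7}

Answer: {4,5,6,7}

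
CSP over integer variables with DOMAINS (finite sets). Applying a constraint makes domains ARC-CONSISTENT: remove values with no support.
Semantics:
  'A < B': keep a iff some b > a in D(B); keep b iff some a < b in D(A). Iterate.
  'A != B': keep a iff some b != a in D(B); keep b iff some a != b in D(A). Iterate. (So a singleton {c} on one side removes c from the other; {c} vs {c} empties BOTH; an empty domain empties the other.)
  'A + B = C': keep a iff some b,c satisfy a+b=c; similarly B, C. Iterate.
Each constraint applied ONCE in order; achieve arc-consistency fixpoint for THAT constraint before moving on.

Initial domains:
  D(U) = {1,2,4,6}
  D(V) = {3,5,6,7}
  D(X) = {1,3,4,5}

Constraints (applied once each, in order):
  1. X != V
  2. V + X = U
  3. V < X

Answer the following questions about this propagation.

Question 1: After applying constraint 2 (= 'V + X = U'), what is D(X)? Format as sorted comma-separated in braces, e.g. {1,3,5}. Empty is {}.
Answer: {1,3}

Derivation:
Constraint 1 (X != V) on D(X)={1,3,4,5} D(V)={3,5,6,7}: no change
Constraint 2 (V + X = U) on D(V)={3,5,6,7} D(X)={1,3,4,5} D(U)={1,2,4,6}: V {3,5,6,7}->{3,5}; X {1,3,4,5}->{1,3}; U {1,2,4,6}->{4,6}
So after constraint 2: D(X) = {1,3}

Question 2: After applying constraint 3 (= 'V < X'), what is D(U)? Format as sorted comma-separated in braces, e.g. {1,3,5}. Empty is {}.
Constraint 1 (X != V) on D(X)={1,3,4,5} D(V)={3,5,6,7}: no change
Constraint 2 (V + X = U) on D(V)={3,5,6,7} D(X)={1,3,4,5} D(U)={1,2,4,6}: V {3,5,6,7}->{3,5}; X {1,3,4,5}->{1,3}; U {1,2,4,6}->{4,6}
Constraint 3 (V < X) on D(V)={3,5} D(X)={1,3}: V {3,5}->{}; X {1,3}->{}
So after constraint 3: D(U) = {4,6}

Answer: {4,6}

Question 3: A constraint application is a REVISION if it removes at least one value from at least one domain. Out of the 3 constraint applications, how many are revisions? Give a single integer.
Constraint 1 (X != V) on D(X)={1,3,4,5} D(V)={3,5,6,7}: no change => not a revision
Constraint 2 (V + X = U) on D(V)={3,5,6,7} D(X)={1,3,4,5} D(U)={1,2,4,6}: V {3,5,6,7}->{3,5}; X {1,3,4,5}->{1,3}; U {1,2,4,6}->{4,6} => REVISION
Constraint 3 (V < X) on D(V)={3,5} D(X)={1,3}: V {3,5}->{}; X {1,3}->{} => REVISION
Total revisions = 2

Answer: 2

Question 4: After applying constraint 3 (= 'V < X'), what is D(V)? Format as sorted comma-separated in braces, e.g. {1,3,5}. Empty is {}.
Constraint 1 (X != V) on D(X)={1,3,4,5} D(V)={3,5,6,7}: no change
Constraint 2 (V + X = U) on D(V)={3,5,6,7} D(X)={1,3,4,5} D(U)={1,2,4,6}: V {3,5,6,7}->{3,5}; X {1,3,4,5}->{1,3}; U {1,2,4,6}->{4,6}
Constraint 3 (V < X) on D(V)={3,5} D(X)={1,3}: V {3,5}->{}; X {1,3}->{}
So after constraint 3: D(V) = {}

Answer: {}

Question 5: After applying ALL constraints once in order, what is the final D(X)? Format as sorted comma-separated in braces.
Answer: {}

Derivation:
Constraint 1 (X != V) on D(X)={1,3,4,5} D(V)={3,5,6,7}: no change
Constraint 2 (V + X = U) on D(V)={3,5,6,7} D(X)={1,3,4,5} D(U)={1,2,4,6}: V {3,5,6,7}->{3,5}; X {1,3,4,5}->{1,3}; U {1,2,4,6}->{4,6}
Constraint 3 (V < X) on D(V)={3,5} D(X)={1,3}: V {3,5}->{}; X {1,3}->{}
So after all 3 constraints: D(X) = {}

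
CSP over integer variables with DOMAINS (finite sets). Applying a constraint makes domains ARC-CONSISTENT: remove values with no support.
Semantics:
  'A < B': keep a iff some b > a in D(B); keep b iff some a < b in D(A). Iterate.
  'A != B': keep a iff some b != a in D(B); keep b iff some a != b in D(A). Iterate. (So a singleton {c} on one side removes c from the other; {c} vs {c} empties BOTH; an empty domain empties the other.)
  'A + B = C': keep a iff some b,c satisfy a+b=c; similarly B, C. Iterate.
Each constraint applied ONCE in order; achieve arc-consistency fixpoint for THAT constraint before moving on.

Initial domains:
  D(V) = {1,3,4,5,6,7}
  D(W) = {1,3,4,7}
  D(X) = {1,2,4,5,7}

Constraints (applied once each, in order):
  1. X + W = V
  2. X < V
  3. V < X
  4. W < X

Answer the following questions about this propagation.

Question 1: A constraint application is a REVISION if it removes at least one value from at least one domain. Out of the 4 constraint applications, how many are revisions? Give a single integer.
Answer: 2

Derivation:
Constraint 1 (X + W = V) on D(X)={1,2,4,5,7} D(W)={1,3,4,7} D(V)={1,3,4,5,6,7}: X {1,2,4,5,7}->{1,2,4,5}; W {1,3,4,7}->{1,3,4}; V {1,3,4,5,6,7}->{3,4,5,6,7} => REVISION
Constraint 2 (X < V) on D(X)={1,2,4,5} D(V)={3,4,5,6,7}: no change => not a revision
Constraint 3 (V < X) on D(V)={3,4,5,6,7} D(X)={1,2,4,5}: V {3,4,5,6,7}->{3,4}; X {1,2,4,5}->{4,5} => REVISION
Constraint 4 (W < X) on D(W)={1,3,4} D(X)={4,5}: no change => not a revision
Total revisions = 2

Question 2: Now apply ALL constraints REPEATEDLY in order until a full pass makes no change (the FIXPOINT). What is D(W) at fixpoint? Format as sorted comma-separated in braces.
pass 0 (initial): D(W)={1,3,4,7}
pass 1: V {1,3,4,5,6,7}->{3,4}; W {1,3,4,7}->{1,3,4}; X {1,2,4,5,7}->{4,5}
pass 2: V {3,4}->{}; W {1,3,4}->{}; X {4,5}->{}
pass 3: no change
Fixpoint after 3 passes: D(W) = {}

Answer: {}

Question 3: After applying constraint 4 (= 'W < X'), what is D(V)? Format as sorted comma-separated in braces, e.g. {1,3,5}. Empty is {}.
Answer: {3,4}

Derivation:
Constraint 1 (X + W = V) on D(X)={1,2,4,5,7} D(W)={1,3,4,7} D(V)={1,3,4,5,6,7}: X {1,2,4,5,7}->{1,2,4,5}; W {1,3,4,7}->{1,3,4}; V {1,3,4,5,6,7}->{3,4,5,6,7}
Constraint 2 (X < V) on D(X)={1,2,4,5} D(V)={3,4,5,6,7}: no change
Constraint 3 (V < X) on D(V)={3,4,5,6,7} D(X)={1,2,4,5}: V {3,4,5,6,7}->{3,4}; X {1,2,4,5}->{4,5}
Constraint 4 (W < X) on D(W)={1,3,4} D(X)={4,5}: no change
So after constraint 4: D(V) = {3,4}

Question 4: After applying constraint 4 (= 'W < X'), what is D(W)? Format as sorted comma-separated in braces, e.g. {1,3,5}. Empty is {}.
Constraint 1 (X + W = V) on D(X)={1,2,4,5,7} D(W)={1,3,4,7} D(V)={1,3,4,5,6,7}: X {1,2,4,5,7}->{1,2,4,5}; W {1,3,4,7}->{1,3,4}; V {1,3,4,5,6,7}->{3,4,5,6,7}
Constraint 2 (X < V) on D(X)={1,2,4,5} D(V)={3,4,5,6,7}: no change
Constraint 3 (V < X) on D(V)={3,4,5,6,7} D(X)={1,2,4,5}: V {3,4,5,6,7}->{3,4}; X {1,2,4,5}->{4,5}
Constraint 4 (W < X) on D(W)={1,3,4} D(X)={4,5}: no change
So after constraint 4: D(W) = {1,3,4}

Answer: {1,3,4}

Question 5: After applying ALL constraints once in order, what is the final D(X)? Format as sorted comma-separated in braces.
Answer: {4,5}

Derivation:
Constraint 1 (X + W = V) on D(X)={1,2,4,5,7} D(W)={1,3,4,7} D(V)={1,3,4,5,6,7}: X {1,2,4,5,7}->{1,2,4,5}; W {1,3,4,7}->{1,3,4}; V {1,3,4,5,6,7}->{3,4,5,6,7}
Constraint 2 (X < V) on D(X)={1,2,4,5} D(V)={3,4,5,6,7}: no change
Constraint 3 (V < X) on D(V)={3,4,5,6,7} D(X)={1,2,4,5}: V {3,4,5,6,7}->{3,4}; X {1,2,4,5}->{4,5}
Constraint 4 (W < X) on D(W)={1,3,4} D(X)={4,5}: no change
So after all 4 constraints: D(X) = {4,5}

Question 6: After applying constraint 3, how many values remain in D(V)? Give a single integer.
Constraint 1 (X + W = V) on D(X)={1,2,4,5,7} D(W)={1,3,4,7} D(V)={1,3,4,5,6,7}: X {1,2,4,5,7}->{1,2,4,5}; W {1,3,4,7}->{1,3,4}; V {1,3,4,5,6,7}->{3,4,5,6,7}
Constraint 2 (X < V) on D(X)={1,2,4,5} D(V)={3,4,5,6,7}: no change
Constraint 3 (V < X) on D(V)={3,4,5,6,7} D(X)={1,2,4,5}: V {3,4,5,6,7}->{3,4}; X {1,2,4,5}->{4,5}
So after constraint 3: D(V)={3,4}, size = 2

Answer: 2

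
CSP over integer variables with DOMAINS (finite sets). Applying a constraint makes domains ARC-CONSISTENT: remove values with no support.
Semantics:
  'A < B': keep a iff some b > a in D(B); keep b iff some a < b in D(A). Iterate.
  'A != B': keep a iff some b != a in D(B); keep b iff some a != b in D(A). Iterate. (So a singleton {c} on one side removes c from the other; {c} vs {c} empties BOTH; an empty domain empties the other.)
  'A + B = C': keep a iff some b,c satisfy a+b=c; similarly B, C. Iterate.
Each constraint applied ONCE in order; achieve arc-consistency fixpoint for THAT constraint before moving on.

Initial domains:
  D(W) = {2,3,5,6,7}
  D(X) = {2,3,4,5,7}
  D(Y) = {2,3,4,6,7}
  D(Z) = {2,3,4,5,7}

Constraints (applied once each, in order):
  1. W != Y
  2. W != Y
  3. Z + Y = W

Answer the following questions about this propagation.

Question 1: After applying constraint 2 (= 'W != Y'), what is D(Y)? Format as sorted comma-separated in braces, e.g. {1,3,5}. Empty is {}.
Answer: {2,3,4,6,7}

Derivation:
Constraint 1 (W != Y) on D(W)={2,3,5,6,7} D(Y)={2,3,4,6,7}: no change
Constraint 2 (W != Y) on D(W)={2,3,5,6,7} D(Y)={2,3,4,6,7}: no change
So after constraint 2: D(Y) = {2,3,4,6,7}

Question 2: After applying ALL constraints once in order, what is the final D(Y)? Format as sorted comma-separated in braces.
Answer: {2,3,4}

Derivation:
Constraint 1 (W != Y) on D(W)={2,3,5,6,7} D(Y)={2,3,4,6,7}: no change
Constraint 2 (W != Y) on D(W)={2,3,5,6,7} D(Y)={2,3,4,6,7}: no change
Constraint 3 (Z + Y = W) on D(Z)={2,3,4,5,7} D(Y)={2,3,4,6,7} D(W)={2,3,5,6,7}: Z {2,3,4,5,7}->{2,3,4,5}; Y {2,3,4,6,7}->{2,3,4}; W {2,3,5,6,7}->{5,6,7}
So after all 3 constraints: D(Y) = {2,3,4}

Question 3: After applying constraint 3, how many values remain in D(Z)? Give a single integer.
Constraint 1 (W != Y) on D(W)={2,3,5,6,7} D(Y)={2,3,4,6,7}: no change
Constraint 2 (W != Y) on D(W)={2,3,5,6,7} D(Y)={2,3,4,6,7}: no change
Constraint 3 (Z + Y = W) on D(Z)={2,3,4,5,7} D(Y)={2,3,4,6,7} D(W)={2,3,5,6,7}: Z {2,3,4,5,7}->{2,3,4,5}; Y {2,3,4,6,7}->{2,3,4}; W {2,3,5,6,7}->{5,6,7}
So after constraint 3: D(Z)={2,3,4,5}, size = 4

Answer: 4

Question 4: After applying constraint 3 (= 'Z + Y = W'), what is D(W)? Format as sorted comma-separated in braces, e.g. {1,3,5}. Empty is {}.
Answer: {5,6,7}

Derivation:
Constraint 1 (W != Y) on D(W)={2,3,5,6,7} D(Y)={2,3,4,6,7}: no change
Constraint 2 (W != Y) on D(W)={2,3,5,6,7} D(Y)={2,3,4,6,7}: no change
Constraint 3 (Z + Y = W) on D(Z)={2,3,4,5,7} D(Y)={2,3,4,6,7} D(W)={2,3,5,6,7}: Z {2,3,4,5,7}->{2,3,4,5}; Y {2,3,4,6,7}->{2,3,4}; W {2,3,5,6,7}->{5,6,7}
So after constraint 3: D(W) = {5,6,7}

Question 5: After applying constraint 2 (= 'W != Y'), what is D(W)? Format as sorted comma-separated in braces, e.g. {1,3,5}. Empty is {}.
Constraint 1 (W != Y) on D(W)={2,3,5,6,7} D(Y)={2,3,4,6,7}: no change
Constraint 2 (W != Y) on D(W)={2,3,5,6,7} D(Y)={2,3,4,6,7}: no change
So after constraint 2: D(W) = {2,3,5,6,7}

Answer: {2,3,5,6,7}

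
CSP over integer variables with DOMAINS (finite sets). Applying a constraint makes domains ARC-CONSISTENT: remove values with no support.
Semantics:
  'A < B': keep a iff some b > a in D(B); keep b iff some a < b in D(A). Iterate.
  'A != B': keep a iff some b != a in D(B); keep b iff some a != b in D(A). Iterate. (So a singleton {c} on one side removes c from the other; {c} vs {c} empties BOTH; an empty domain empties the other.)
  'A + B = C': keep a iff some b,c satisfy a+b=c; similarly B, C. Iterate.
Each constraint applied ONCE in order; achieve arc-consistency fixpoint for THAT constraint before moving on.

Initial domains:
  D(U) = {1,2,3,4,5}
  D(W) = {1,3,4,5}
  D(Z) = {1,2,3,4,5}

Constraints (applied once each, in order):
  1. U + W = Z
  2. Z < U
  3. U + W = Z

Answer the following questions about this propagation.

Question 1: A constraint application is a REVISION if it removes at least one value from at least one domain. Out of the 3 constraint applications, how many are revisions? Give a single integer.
Answer: 3

Derivation:
Constraint 1 (U + W = Z) on D(U)={1,2,3,4,5} D(W)={1,3,4,5} D(Z)={1,2,3,4,5}: U {1,2,3,4,5}->{1,2,3,4}; W {1,3,4,5}->{1,3,4}; Z {1,2,3,4,5}->{2,3,4,5} => REVISION
Constraint 2 (Z < U) on D(Z)={2,3,4,5} D(U)={1,2,3,4}: Z {2,3,4,5}->{2,3}; U {1,2,3,4}->{3,4} => REVISION
Constraint 3 (U + W = Z) on D(U)={3,4} D(W)={1,3,4} D(Z)={2,3}: U {3,4}->{}; W {1,3,4}->{}; Z {2,3}->{} => REVISION
Total revisions = 3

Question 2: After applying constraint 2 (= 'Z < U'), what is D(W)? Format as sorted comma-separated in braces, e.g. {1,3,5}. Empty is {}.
Constraint 1 (U + W = Z) on D(U)={1,2,3,4,5} D(W)={1,3,4,5} D(Z)={1,2,3,4,5}: U {1,2,3,4,5}->{1,2,3,4}; W {1,3,4,5}->{1,3,4}; Z {1,2,3,4,5}->{2,3,4,5}
Constraint 2 (Z < U) on D(Z)={2,3,4,5} D(U)={1,2,3,4}: Z {2,3,4,5}->{2,3}; U {1,2,3,4}->{3,4}
So after constraint 2: D(W) = {1,3,4}

Answer: {1,3,4}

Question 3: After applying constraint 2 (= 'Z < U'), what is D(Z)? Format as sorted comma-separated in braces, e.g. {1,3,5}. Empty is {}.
Answer: {2,3}

Derivation:
Constraint 1 (U + W = Z) on D(U)={1,2,3,4,5} D(W)={1,3,4,5} D(Z)={1,2,3,4,5}: U {1,2,3,4,5}->{1,2,3,4}; W {1,3,4,5}->{1,3,4}; Z {1,2,3,4,5}->{2,3,4,5}
Constraint 2 (Z < U) on D(Z)={2,3,4,5} D(U)={1,2,3,4}: Z {2,3,4,5}->{2,3}; U {1,2,3,4}->{3,4}
So after constraint 2: D(Z) = {2,3}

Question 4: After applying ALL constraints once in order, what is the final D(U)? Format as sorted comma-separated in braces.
Constraint 1 (U + W = Z) on D(U)={1,2,3,4,5} D(W)={1,3,4,5} D(Z)={1,2,3,4,5}: U {1,2,3,4,5}->{1,2,3,4}; W {1,3,4,5}->{1,3,4}; Z {1,2,3,4,5}->{2,3,4,5}
Constraint 2 (Z < U) on D(Z)={2,3,4,5} D(U)={1,2,3,4}: Z {2,3,4,5}->{2,3}; U {1,2,3,4}->{3,4}
Constraint 3 (U + W = Z) on D(U)={3,4} D(W)={1,3,4} D(Z)={2,3}: U {3,4}->{}; W {1,3,4}->{}; Z {2,3}->{}
So after all 3 constraints: D(U) = {}

Answer: {}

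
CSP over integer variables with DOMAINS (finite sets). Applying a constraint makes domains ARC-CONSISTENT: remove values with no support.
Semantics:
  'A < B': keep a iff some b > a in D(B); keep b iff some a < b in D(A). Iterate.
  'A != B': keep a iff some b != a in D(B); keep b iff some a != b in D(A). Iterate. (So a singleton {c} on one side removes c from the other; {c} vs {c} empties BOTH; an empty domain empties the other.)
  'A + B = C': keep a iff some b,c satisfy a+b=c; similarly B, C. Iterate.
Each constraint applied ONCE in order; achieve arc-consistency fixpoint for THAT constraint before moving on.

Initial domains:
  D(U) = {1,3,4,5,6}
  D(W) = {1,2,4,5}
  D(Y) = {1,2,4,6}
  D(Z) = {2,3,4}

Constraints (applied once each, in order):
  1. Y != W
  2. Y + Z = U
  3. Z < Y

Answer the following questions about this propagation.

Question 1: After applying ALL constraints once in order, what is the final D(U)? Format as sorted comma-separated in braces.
Constraint 1 (Y != W) on D(Y)={1,2,4,6} D(W)={1,2,4,5}: no change
Constraint 2 (Y + Z = U) on D(Y)={1,2,4,6} D(Z)={2,3,4} D(U)={1,3,4,5,6}: Y {1,2,4,6}->{1,2,4}; U {1,3,4,5,6}->{3,4,5,6}
Constraint 3 (Z < Y) on D(Z)={2,3,4} D(Y)={1,2,4}: Z {2,3,4}->{2,3}; Y {1,2,4}->{4}
So after all 3 constraints: D(U) = {3,4,5,6}

Answer: {3,4,5,6}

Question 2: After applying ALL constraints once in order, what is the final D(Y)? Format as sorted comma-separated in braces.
Constraint 1 (Y != W) on D(Y)={1,2,4,6} D(W)={1,2,4,5}: no change
Constraint 2 (Y + Z = U) on D(Y)={1,2,4,6} D(Z)={2,3,4} D(U)={1,3,4,5,6}: Y {1,2,4,6}->{1,2,4}; U {1,3,4,5,6}->{3,4,5,6}
Constraint 3 (Z < Y) on D(Z)={2,3,4} D(Y)={1,2,4}: Z {2,3,4}->{2,3}; Y {1,2,4}->{4}
So after all 3 constraints: D(Y) = {4}

Answer: {4}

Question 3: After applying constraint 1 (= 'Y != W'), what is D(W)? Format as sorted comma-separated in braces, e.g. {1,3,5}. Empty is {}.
Answer: {1,2,4,5}

Derivation:
Constraint 1 (Y != W) on D(Y)={1,2,4,6} D(W)={1,2,4,5}: no change
So after constraint 1: D(W) = {1,2,4,5}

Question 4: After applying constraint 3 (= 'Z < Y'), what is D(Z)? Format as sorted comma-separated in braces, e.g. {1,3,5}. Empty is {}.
Answer: {2,3}

Derivation:
Constraint 1 (Y != W) on D(Y)={1,2,4,6} D(W)={1,2,4,5}: no change
Constraint 2 (Y + Z = U) on D(Y)={1,2,4,6} D(Z)={2,3,4} D(U)={1,3,4,5,6}: Y {1,2,4,6}->{1,2,4}; U {1,3,4,5,6}->{3,4,5,6}
Constraint 3 (Z < Y) on D(Z)={2,3,4} D(Y)={1,2,4}: Z {2,3,4}->{2,3}; Y {1,2,4}->{4}
So after constraint 3: D(Z) = {2,3}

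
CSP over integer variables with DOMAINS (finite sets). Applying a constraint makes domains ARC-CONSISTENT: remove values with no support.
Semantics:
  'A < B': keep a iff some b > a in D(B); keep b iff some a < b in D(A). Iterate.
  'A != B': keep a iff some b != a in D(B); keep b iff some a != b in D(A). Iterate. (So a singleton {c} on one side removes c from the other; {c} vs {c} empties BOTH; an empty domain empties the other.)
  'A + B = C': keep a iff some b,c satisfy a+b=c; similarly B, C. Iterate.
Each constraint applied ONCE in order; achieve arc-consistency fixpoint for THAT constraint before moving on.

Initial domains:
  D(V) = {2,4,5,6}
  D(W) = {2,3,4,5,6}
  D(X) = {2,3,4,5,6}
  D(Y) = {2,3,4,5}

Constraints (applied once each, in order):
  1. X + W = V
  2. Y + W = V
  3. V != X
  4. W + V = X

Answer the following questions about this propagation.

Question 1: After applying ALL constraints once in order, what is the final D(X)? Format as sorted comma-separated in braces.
Constraint 1 (X + W = V) on D(X)={2,3,4,5,6} D(W)={2,3,4,5,6} D(V)={2,4,5,6}: X {2,3,4,5,6}->{2,3,4}; W {2,3,4,5,6}->{2,3,4}; V {2,4,5,6}->{4,5,6}
Constraint 2 (Y + W = V) on D(Y)={2,3,4,5} D(W)={2,3,4} D(V)={4,5,6}: Y {2,3,4,5}->{2,3,4}
Constraint 3 (V != X) on D(V)={4,5,6} D(X)={2,3,4}: no change
Constraint 4 (W + V = X) on D(W)={2,3,4} D(V)={4,5,6} D(X)={2,3,4}: W {2,3,4}->{}; V {4,5,6}->{}; X {2,3,4}->{}
So after all 4 constraints: D(X) = {}

Answer: {}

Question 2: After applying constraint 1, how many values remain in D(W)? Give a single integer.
Constraint 1 (X + W = V) on D(X)={2,3,4,5,6} D(W)={2,3,4,5,6} D(V)={2,4,5,6}: X {2,3,4,5,6}->{2,3,4}; W {2,3,4,5,6}->{2,3,4}; V {2,4,5,6}->{4,5,6}
So after constraint 1: D(W)={2,3,4}, size = 3

Answer: 3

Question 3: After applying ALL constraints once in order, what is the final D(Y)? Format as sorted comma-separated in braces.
Constraint 1 (X + W = V) on D(X)={2,3,4,5,6} D(W)={2,3,4,5,6} D(V)={2,4,5,6}: X {2,3,4,5,6}->{2,3,4}; W {2,3,4,5,6}->{2,3,4}; V {2,4,5,6}->{4,5,6}
Constraint 2 (Y + W = V) on D(Y)={2,3,4,5} D(W)={2,3,4} D(V)={4,5,6}: Y {2,3,4,5}->{2,3,4}
Constraint 3 (V != X) on D(V)={4,5,6} D(X)={2,3,4}: no change
Constraint 4 (W + V = X) on D(W)={2,3,4} D(V)={4,5,6} D(X)={2,3,4}: W {2,3,4}->{}; V {4,5,6}->{}; X {2,3,4}->{}
So after all 4 constraints: D(Y) = {2,3,4}

Answer: {2,3,4}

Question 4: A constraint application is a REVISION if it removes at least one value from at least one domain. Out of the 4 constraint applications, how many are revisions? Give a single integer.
Constraint 1 (X + W = V) on D(X)={2,3,4,5,6} D(W)={2,3,4,5,6} D(V)={2,4,5,6}: X {2,3,4,5,6}->{2,3,4}; W {2,3,4,5,6}->{2,3,4}; V {2,4,5,6}->{4,5,6} => REVISION
Constraint 2 (Y + W = V) on D(Y)={2,3,4,5} D(W)={2,3,4} D(V)={4,5,6}: Y {2,3,4,5}->{2,3,4} => REVISION
Constraint 3 (V != X) on D(V)={4,5,6} D(X)={2,3,4}: no change => not a revision
Constraint 4 (W + V = X) on D(W)={2,3,4} D(V)={4,5,6} D(X)={2,3,4}: W {2,3,4}->{}; V {4,5,6}->{}; X {2,3,4}->{} => REVISION
Total revisions = 3

Answer: 3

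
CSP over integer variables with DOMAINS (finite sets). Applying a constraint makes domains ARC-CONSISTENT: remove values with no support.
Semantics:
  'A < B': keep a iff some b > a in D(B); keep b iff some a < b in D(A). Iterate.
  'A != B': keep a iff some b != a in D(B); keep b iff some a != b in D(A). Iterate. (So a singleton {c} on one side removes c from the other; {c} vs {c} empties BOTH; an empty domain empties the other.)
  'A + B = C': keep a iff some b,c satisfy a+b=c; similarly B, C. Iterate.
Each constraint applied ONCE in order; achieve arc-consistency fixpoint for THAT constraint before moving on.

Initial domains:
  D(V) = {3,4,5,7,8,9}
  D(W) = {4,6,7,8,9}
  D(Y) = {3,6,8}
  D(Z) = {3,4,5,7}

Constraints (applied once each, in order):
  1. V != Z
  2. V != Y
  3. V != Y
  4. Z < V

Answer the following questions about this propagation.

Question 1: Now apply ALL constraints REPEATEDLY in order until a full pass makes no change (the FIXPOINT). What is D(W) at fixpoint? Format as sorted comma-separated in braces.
pass 0 (initial): D(W)={4,6,7,8,9}
pass 1: V {3,4,5,7,8,9}->{4,5,7,8,9}
pass 2: no change
Fixpoint after 2 passes: D(W) = {4,6,7,8,9}

Answer: {4,6,7,8,9}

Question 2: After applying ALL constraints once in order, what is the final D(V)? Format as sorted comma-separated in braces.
Constraint 1 (V != Z) on D(V)={3,4,5,7,8,9} D(Z)={3,4,5,7}: no change
Constraint 2 (V != Y) on D(V)={3,4,5,7,8,9} D(Y)={3,6,8}: no change
Constraint 3 (V != Y) on D(V)={3,4,5,7,8,9} D(Y)={3,6,8}: no change
Constraint 4 (Z < V) on D(Z)={3,4,5,7} D(V)={3,4,5,7,8,9}: V {3,4,5,7,8,9}->{4,5,7,8,9}
So after all 4 constraints: D(V) = {4,5,7,8,9}

Answer: {4,5,7,8,9}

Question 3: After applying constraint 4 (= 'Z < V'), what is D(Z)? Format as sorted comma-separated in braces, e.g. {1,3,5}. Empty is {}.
Answer: {3,4,5,7}

Derivation:
Constraint 1 (V != Z) on D(V)={3,4,5,7,8,9} D(Z)={3,4,5,7}: no change
Constraint 2 (V != Y) on D(V)={3,4,5,7,8,9} D(Y)={3,6,8}: no change
Constraint 3 (V != Y) on D(V)={3,4,5,7,8,9} D(Y)={3,6,8}: no change
Constraint 4 (Z < V) on D(Z)={3,4,5,7} D(V)={3,4,5,7,8,9}: V {3,4,5,7,8,9}->{4,5,7,8,9}
So after constraint 4: D(Z) = {3,4,5,7}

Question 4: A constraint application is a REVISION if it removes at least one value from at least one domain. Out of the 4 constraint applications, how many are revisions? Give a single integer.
Constraint 1 (V != Z) on D(V)={3,4,5,7,8,9} D(Z)={3,4,5,7}: no change => not a revision
Constraint 2 (V != Y) on D(V)={3,4,5,7,8,9} D(Y)={3,6,8}: no change => not a revision
Constraint 3 (V != Y) on D(V)={3,4,5,7,8,9} D(Y)={3,6,8}: no change => not a revision
Constraint 4 (Z < V) on D(Z)={3,4,5,7} D(V)={3,4,5,7,8,9}: V {3,4,5,7,8,9}->{4,5,7,8,9} => REVISION
Total revisions = 1

Answer: 1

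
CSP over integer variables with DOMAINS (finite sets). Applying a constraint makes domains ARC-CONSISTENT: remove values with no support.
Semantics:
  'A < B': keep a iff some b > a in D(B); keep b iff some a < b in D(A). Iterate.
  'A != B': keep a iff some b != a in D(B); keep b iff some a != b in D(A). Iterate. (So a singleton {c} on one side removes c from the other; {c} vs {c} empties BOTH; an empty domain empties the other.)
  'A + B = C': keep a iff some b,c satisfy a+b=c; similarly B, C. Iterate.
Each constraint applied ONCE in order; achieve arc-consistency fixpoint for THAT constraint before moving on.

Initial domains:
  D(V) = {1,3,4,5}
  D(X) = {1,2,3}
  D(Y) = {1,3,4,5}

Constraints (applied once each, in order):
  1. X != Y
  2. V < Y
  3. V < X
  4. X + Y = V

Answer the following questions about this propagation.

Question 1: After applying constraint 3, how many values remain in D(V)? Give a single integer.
Answer: 1

Derivation:
Constraint 1 (X != Y) on D(X)={1,2,3} D(Y)={1,3,4,5}: no change
Constraint 2 (V < Y) on D(V)={1,3,4,5} D(Y)={1,3,4,5}: V {1,3,4,5}->{1,3,4}; Y {1,3,4,5}->{3,4,5}
Constraint 3 (V < X) on D(V)={1,3,4} D(X)={1,2,3}: V {1,3,4}->{1}; X {1,2,3}->{2,3}
So after constraint 3: D(V)={1}, size = 1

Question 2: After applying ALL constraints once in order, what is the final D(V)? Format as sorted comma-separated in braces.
Constraint 1 (X != Y) on D(X)={1,2,3} D(Y)={1,3,4,5}: no change
Constraint 2 (V < Y) on D(V)={1,3,4,5} D(Y)={1,3,4,5}: V {1,3,4,5}->{1,3,4}; Y {1,3,4,5}->{3,4,5}
Constraint 3 (V < X) on D(V)={1,3,4} D(X)={1,2,3}: V {1,3,4}->{1}; X {1,2,3}->{2,3}
Constraint 4 (X + Y = V) on D(X)={2,3} D(Y)={3,4,5} D(V)={1}: X {2,3}->{}; Y {3,4,5}->{}; V {1}->{}
So after all 4 constraints: D(V) = {}

Answer: {}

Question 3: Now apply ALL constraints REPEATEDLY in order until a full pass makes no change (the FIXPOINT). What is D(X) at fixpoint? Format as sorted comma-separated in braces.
pass 0 (initial): D(X)={1,2,3}
pass 1: V {1,3,4,5}->{}; X {1,2,3}->{}; Y {1,3,4,5}->{}
pass 2: no change
Fixpoint after 2 passes: D(X) = {}

Answer: {}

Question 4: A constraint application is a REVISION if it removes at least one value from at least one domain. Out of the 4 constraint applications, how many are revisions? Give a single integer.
Constraint 1 (X != Y) on D(X)={1,2,3} D(Y)={1,3,4,5}: no change => not a revision
Constraint 2 (V < Y) on D(V)={1,3,4,5} D(Y)={1,3,4,5}: V {1,3,4,5}->{1,3,4}; Y {1,3,4,5}->{3,4,5} => REVISION
Constraint 3 (V < X) on D(V)={1,3,4} D(X)={1,2,3}: V {1,3,4}->{1}; X {1,2,3}->{2,3} => REVISION
Constraint 4 (X + Y = V) on D(X)={2,3} D(Y)={3,4,5} D(V)={1}: X {2,3}->{}; Y {3,4,5}->{}; V {1}->{} => REVISION
Total revisions = 3

Answer: 3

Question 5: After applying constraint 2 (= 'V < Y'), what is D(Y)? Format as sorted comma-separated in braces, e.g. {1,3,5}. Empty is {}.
Constraint 1 (X != Y) on D(X)={1,2,3} D(Y)={1,3,4,5}: no change
Constraint 2 (V < Y) on D(V)={1,3,4,5} D(Y)={1,3,4,5}: V {1,3,4,5}->{1,3,4}; Y {1,3,4,5}->{3,4,5}
So after constraint 2: D(Y) = {3,4,5}

Answer: {3,4,5}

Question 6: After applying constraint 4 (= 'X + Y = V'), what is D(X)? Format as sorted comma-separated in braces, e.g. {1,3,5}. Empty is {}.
Constraint 1 (X != Y) on D(X)={1,2,3} D(Y)={1,3,4,5}: no change
Constraint 2 (V < Y) on D(V)={1,3,4,5} D(Y)={1,3,4,5}: V {1,3,4,5}->{1,3,4}; Y {1,3,4,5}->{3,4,5}
Constraint 3 (V < X) on D(V)={1,3,4} D(X)={1,2,3}: V {1,3,4}->{1}; X {1,2,3}->{2,3}
Constraint 4 (X + Y = V) on D(X)={2,3} D(Y)={3,4,5} D(V)={1}: X {2,3}->{}; Y {3,4,5}->{}; V {1}->{}
So after constraint 4: D(X) = {}

Answer: {}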